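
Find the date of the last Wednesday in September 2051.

September 2051 begins on a Friday, so the first Wednesday is September 6 (5 days later).
September 2051 has 30 days. Adding weeks: 6, 13, 20, 27 — the last one ≤ 30 is the 27th.

27 September 2051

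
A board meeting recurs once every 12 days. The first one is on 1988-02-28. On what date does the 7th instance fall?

1988-05-10

The 7th occurrence is 6 intervals after the first: 6 × 12 = 72 days after 1988-02-28.
February has 29 days — 1 day to the end of February leaves 71.
March has 31 days (40 left).
April has 30 days (10 left).
10 days into May → 1988-05-10.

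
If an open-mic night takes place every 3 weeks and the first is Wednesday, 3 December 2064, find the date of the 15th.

The 15th occurrence is 14 intervals after the first: 14 × 21 = 294 days after 3 December 2064.
December has 31 days — 28 days to the end of December leaves 266.
January has 31 days (235 left).
February has 28 days (207 left).
March has 31 days (176 left).
April has 30 days (146 left).
May has 31 days (115 left).
June has 30 days (85 left).
July has 31 days (54 left).
August has 31 days (23 left).
23 days into September → 23 September 2065.

23 September 2065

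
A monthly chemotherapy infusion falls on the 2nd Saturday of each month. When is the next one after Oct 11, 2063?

Oct 2063 starts on a Monday; its first Saturday is the 6th, so the 2nd Saturday is the 13th — Oct 13, 2063.
Oct 13, 2063 is after Oct 11, 2063, so that is the next one.

Oct 13, 2063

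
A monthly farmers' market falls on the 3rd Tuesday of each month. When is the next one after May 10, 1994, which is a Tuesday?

May 17, 1994

May 1994 starts on a Sunday; its first Tuesday is the 3rd, so the 3rd Tuesday is the 17th — May 17, 1994.
May 17, 1994 is after May 10, 1994, so that is the next one.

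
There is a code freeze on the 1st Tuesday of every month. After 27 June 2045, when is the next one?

June 2045 starts on a Thursday, so its 1st Tuesday is 6 June 2045 (5 days in).
That is not after 27 June 2045, so look at July 2045.
July 2045 starts on a Saturday, so its 1st Tuesday is 4 July 2045 (3 days in).

4 July 2045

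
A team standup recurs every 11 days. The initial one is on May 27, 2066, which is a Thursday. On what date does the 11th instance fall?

September 14, 2066

The 11th occurrence is 10 intervals after the first: 10 × 11 = 110 days after May 27, 2066.
May has 31 days — 4 days to the end of May leaves 106.
June has 30 days (76 left).
July has 31 days (45 left).
August has 31 days (14 left).
14 days into September → September 14, 2066.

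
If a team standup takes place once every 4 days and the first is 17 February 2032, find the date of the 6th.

8 March 2032

The 6th occurrence is 5 intervals after the first: 5 × 4 = 20 days after 17 February 2032.
February has 29 days — 12 days to the end of February leaves 8.
8 days into March → 8 March 2032.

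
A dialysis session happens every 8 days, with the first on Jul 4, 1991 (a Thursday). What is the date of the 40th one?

The 40th occurrence is 39 intervals after the first: 39 × 8 = 312 days after Jul 4, 1991.
Jul has 31 days — 27 days to the end of Jul leaves 285.
Aug has 31 days (254 left).
Sep has 30 days (224 left).
Oct has 31 days (193 left).
Nov has 30 days (163 left).
Dec has 31 days (132 left).
Jan has 31 days (101 left).
Feb has 29 days (72 left).
Mar has 31 days (41 left).
Apr has 30 days (11 left).
11 days into May → May 11, 1992.

May 11, 1992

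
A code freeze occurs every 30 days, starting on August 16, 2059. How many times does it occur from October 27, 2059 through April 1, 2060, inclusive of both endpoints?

Occurrences land 30·i days after August 16, 2059 for i = 0, 1, 2, …
October 27, 2059 is 72 days after the start; 72 ÷ 30 = 2 remainder 12; since the remainder is 12, round up to i = 3. First occurrence in the window: #4 on November 14, 2059 (3×30 = 90 days in).
April 1, 2060 is 229 days after the start; 229 ÷ 30 = 7 remainder 19. Last occurrence in the window: #8 on March 13, 2060.
Occurrences #4 through #8: 5 in total.

5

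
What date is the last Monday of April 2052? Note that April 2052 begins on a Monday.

April 2052 begins on a Monday, so the first Monday is April 1.
April 2052 has 30 days. Adding weeks: 1, 8, 15, 22, 29 — the last one ≤ 30 is the 29th.

29 April 2052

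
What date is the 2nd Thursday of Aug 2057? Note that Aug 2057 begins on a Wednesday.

Aug 2057 begins on a Wednesday, so the first Thursday is Aug 2 (1 day later).
The 2nd Thursday is 1 weeks later: 2 + 7 = 9.

Aug 9, 2057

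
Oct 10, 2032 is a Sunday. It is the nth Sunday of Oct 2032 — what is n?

Day 10 falls in week ⌈10/7⌉ of the month.
Days 1–7 hold the 1st Sunday, 8–14 the 2nd, 15–21 the 3rd, 22–28 the 4th, 29–31 the 5th.
10 is in the range for the 2nd.

2nd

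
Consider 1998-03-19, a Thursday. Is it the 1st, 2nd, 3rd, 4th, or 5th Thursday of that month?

Day 19 falls in week ⌈19/7⌉ of the month.
Days 1–7 hold the 1st Thursday, 8–14 the 2nd, 15–21 the 3rd, 22–28 the 4th, 29–31 the 5th.
19 is in the range for the 3rd.

3rd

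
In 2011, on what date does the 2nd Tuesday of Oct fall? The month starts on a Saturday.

Oct 11, 2011

Oct 2011 begins on a Saturday, so the first Tuesday is Oct 4 (3 days later).
The 2nd Tuesday is 1 weeks later: 4 + 7 = 11.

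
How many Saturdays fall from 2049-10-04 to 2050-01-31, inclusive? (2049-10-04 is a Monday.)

17

2049-10-04 is a Monday; the first Saturday on or after it is 2049-10-09 (5 days later).
From 2049-10-09 to 2050-01-31: 22 + 30 + 31 + 31 = 114 days (rest of October, November, December, January).
114 ÷ 7 = 16 full weeks with remainder 2, so 16 more Saturdays after the first → 17.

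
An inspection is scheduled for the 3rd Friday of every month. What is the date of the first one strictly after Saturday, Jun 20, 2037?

Jun 2037 starts on a Monday; its first Friday is the 5th, so the 3rd Friday is the 19th — Jun 19, 2037.
That is not after Jun 20, 2037, so look at Jul 2037.
Jul 2037 starts on a Wednesday; its first Friday is the 3rd, so the 3rd Friday is the 17th — Jul 17, 2037.

Jul 17, 2037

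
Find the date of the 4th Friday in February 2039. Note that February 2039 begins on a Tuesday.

February 2039 begins on a Tuesday, so the first Friday is February 4 (3 days later).
The 4th Friday is 3 weeks later: 4 + 21 = 25.

February 25, 2039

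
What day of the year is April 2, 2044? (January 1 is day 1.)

Days in months before April: 31 + 29 + 31 = 91.
Plus 2 days into April → day 93.

93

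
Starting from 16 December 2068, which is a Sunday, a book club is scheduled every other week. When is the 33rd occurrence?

The 33rd occurrence is 32 intervals after the first: 32 × 14 = 448 days after 16 December 2068.
December has 31 days — 15 days to the end of December leaves 433.
2069 has 365 days (68 left).
January has 31 days (37 left).
February has 28 days (9 left).
9 days into March → 9 March 2070.

9 March 2070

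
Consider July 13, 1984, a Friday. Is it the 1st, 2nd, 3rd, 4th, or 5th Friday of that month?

Day 13 falls in week ⌈13/7⌉ of the month.
Days 1–7 hold the 1st Friday, 8–14 the 2nd, 15–21 the 3rd, 22–28 the 4th, 29–31 the 5th.
13 is in the range for the 2nd.

2nd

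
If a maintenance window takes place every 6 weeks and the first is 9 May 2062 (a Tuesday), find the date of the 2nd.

20 June 2062

The 2nd occurrence is 1 interval after the first: 1 × 42 = 42 days after 9 May 2062.
May has 31 days — 22 days to the end of May leaves 20.
20 days into June → 20 June 2062.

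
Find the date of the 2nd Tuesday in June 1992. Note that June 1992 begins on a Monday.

1992-06-09

June 1992 begins on a Monday, so the first Tuesday is June 2 (1 day later).
The 2nd Tuesday is 1 weeks later: 2 + 7 = 9.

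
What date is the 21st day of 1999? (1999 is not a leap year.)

Jan 21, 1999

21 into Jan → Jan 21.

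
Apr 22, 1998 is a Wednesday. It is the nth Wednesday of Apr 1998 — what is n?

Day 22 falls in week ⌈22/7⌉ of the month.
Days 1–7 hold the 1st Wednesday, 8–14 the 2nd, 15–21 the 3rd, 22–28 the 4th, 29–31 the 5th.
22 is in the range for the 4th.

4th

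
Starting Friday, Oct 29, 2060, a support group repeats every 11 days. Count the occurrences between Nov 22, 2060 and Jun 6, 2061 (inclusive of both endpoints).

18

Occurrences land 11·i days after Oct 29, 2060 for i = 0, 1, 2, …
Nov 22, 2060 is 24 days after the start; 24 ÷ 11 = 2 remainder 2; since the remainder is 2, round up to i = 3. First occurrence in the window: #4 on Dec 1, 2060 (3×11 = 33 days in).
Jun 6, 2061 is 220 days after the start; 220 ÷ 11 = 20 remainder 0. Last occurrence in the window: #21 on Jun 6, 2061.
Occurrences #4 through #21: 18 in total.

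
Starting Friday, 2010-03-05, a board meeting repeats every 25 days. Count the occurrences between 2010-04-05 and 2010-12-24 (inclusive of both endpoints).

Occurrences land 25·i days after 2010-03-05 for i = 0, 1, 2, …
2010-04-05 is 31 days after the start; 31 ÷ 25 = 1 remainder 6; since the remainder is 6, round up to i = 2. First occurrence in the window: #3 on 2010-04-24 (2×25 = 50 days in).
2010-12-24 is 294 days after the start; 294 ÷ 25 = 11 remainder 19. Last occurrence in the window: #12 on 2010-12-05.
Occurrences #3 through #12: 10 in total.

10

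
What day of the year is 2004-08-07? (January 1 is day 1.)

Days in months before August: 31 + 29 + 31 + 30 + 31 + 30 + 31 = 213.
Plus 7 days into August → day 220.

220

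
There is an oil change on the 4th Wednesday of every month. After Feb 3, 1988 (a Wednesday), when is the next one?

Feb 1988 starts on a Monday; its first Wednesday is the 3rd, so the 4th Wednesday is the 24th — Feb 24, 1988.
Feb 24, 1988 is after Feb 3, 1988, so that is the next one.

Feb 24, 1988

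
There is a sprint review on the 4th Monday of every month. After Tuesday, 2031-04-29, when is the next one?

2031-05-26

April 2031 starts on a Tuesday; its first Monday is the 7th, so the 4th Monday is the 28th — 2031-04-28.
That is not after 2031-04-29, so look at May 2031.
May 2031 starts on a Thursday; its first Monday is the 5th, so the 4th Monday is the 26th — 2031-05-26.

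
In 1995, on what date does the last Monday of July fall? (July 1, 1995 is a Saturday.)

July 1995 begins on a Saturday, so the first Monday is July 3 (2 days later).
July 1995 has 31 days. Adding weeks: 3, 10, 17, 24, 31 — the last one ≤ 31 is the 31st.

31 July 1995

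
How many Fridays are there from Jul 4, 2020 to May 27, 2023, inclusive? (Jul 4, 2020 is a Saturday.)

Jul 4, 2020 is a Saturday; the first Friday on or after it is Jul 10, 2020 (6 days later).
From Jul 10, 2020 to May 27, 2023: 174 + 365 + 365 + 147 = 1051 days (rest of 2020, 2021, 2022, to May 27, 2023 in 2023).
1051 ÷ 7 = 150 full weeks with remainder 1, so 150 more Fridays after the first → 151.

151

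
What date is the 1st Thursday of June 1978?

The first Thursday of June 1978 is June 1.

June 1, 1978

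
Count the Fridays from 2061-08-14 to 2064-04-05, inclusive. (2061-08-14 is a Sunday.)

138

2061-08-14 is a Sunday; the first Friday on or after it is 2061-08-19 (5 days later).
From 2061-08-19 to 2064-04-05: 134 + 365 + 365 + 96 = 960 days (rest of 2061, 2062, 2063, to 2064-04-05 in 2064).
960 ÷ 7 = 137 full weeks with remainder 1, so 137 more Fridays after the first → 138.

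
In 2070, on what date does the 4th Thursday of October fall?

2070-10-23

October 2070 begins on a Wednesday, so the first Thursday is October 2 (1 day later).
The 4th Thursday is 3 weeks later: 2 + 21 = 23.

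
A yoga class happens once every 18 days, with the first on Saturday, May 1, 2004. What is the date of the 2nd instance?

May 19, 2004

The 2nd occurrence is 1 interval after the first: 1 × 18 = 18 days after May 1, 2004.
18 days later is May 19, 2004.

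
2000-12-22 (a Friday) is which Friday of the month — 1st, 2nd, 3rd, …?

4th

Day 22 falls in week ⌈22/7⌉ of the month.
Days 1–7 hold the 1st Friday, 8–14 the 2nd, 15–21 the 3rd, 22–28 the 4th, 29–31 the 5th.
22 is in the range for the 4th.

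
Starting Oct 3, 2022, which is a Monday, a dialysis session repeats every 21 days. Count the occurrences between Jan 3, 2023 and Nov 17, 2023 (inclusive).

15

Occurrences land 21·i days after Oct 3, 2022 for i = 0, 1, 2, …
Jan 3, 2023 is 92 days after the start; 92 ÷ 21 = 4 remainder 8; since the remainder is 8, round up to i = 5. First occurrence in the window: #6 on Jan 16, 2023 (5×21 = 105 days in).
Nov 17, 2023 is 410 days after the start; 410 ÷ 21 = 19 remainder 11. Last occurrence in the window: #20 on Nov 6, 2023.
Occurrences #6 through #20: 15 in total.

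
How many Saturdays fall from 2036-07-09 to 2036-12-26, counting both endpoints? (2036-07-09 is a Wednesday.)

2036-07-09 is a Wednesday; the first Saturday on or after it is 2036-07-12 (3 days later).
From 2036-07-12 to 2036-12-26: 19 + 31 + 30 + 31 + 30 + 26 = 167 days (rest of July, August, September, October, November, December).
167 ÷ 7 = 23 full weeks with remainder 6, so 23 more Saturdays after the first → 24.

24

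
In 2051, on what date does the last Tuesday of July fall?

25 July 2051

July 2051 begins on a Saturday, so the first Tuesday is July 4 (3 days later).
July 2051 has 31 days. Adding weeks: 4, 11, 18, 25 — the last one ≤ 31 is the 25th.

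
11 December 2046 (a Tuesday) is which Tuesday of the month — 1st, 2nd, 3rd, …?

Day 11 falls in week ⌈11/7⌉ of the month.
Days 1–7 hold the 1st Tuesday, 8–14 the 2nd, 15–21 the 3rd, 22–28 the 4th, 29–31 the 5th.
11 is in the range for the 2nd.

2nd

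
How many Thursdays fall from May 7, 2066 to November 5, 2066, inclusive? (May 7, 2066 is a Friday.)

May 7, 2066 is a Friday; the first Thursday on or after it is May 13, 2066 (6 days later).
From May 13, 2066 to November 5, 2066: 18 + 30 + 31 + 31 + 30 + 31 + 5 = 176 days (rest of May, June, July, August, September, October, November).
176 ÷ 7 = 25 full weeks with remainder 1, so 25 more Thursdays after the first → 26.

26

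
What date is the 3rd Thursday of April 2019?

April 18, 2019

The first Thursday of April 2019 is April 4.
The 3rd Thursday is 2 weeks later: 4 + 14 = 18.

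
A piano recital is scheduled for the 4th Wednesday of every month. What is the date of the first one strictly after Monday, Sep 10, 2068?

Sep 2068 starts on a Saturday; its first Wednesday is the 5th, so the 4th Wednesday is the 26th — Sep 26, 2068.
Sep 26, 2068 is after Sep 10, 2068, so that is the next one.

Sep 26, 2068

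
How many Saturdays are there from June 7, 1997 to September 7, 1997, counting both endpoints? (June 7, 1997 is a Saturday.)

14

June 7, 1997 is a Saturday; the first Saturday on or after it is June 7, 1997.
From June 7, 1997 to September 7, 1997: 23 + 31 + 31 + 7 = 92 days (rest of June, July, August, September).
92 ÷ 7 = 13 full weeks with remainder 1, so 13 more Saturdays after the first → 14.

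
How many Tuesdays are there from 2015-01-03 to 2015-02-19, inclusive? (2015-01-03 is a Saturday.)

7

2015-01-03 is a Saturday; the first Tuesday on or after it is 2015-01-06 (3 days later).
From 2015-01-06 to 2015-02-19: 25 + 19 = 44 days (rest of January, February).
44 ÷ 7 = 6 full weeks with remainder 2, so 6 more Tuesdays after the first → 7.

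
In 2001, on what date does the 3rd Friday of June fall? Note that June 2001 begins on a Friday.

June 2001 begins on a Friday, so the first Friday is June 1.
The 3rd Friday is 2 weeks later: 1 + 14 = 15.

June 15, 2001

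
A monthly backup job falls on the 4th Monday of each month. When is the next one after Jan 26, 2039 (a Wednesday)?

Jan 2039 starts on a Saturday; its first Monday is the 3rd, so the 4th Monday is the 24th — Jan 24, 2039.
That is not after Jan 26, 2039, so look at Feb 2039.
Feb 2039 starts on a Tuesday; its first Monday is the 7th, so the 4th Monday is the 28th — Feb 28, 2039.

Feb 28, 2039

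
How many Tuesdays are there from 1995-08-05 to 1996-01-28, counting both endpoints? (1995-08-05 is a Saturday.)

1995-08-05 is a Saturday; the first Tuesday on or after it is 1995-08-08 (3 days later).
From 1995-08-08 to 1996-01-28: 23 + 30 + 31 + 30 + 31 + 28 = 173 days (rest of August, September, October, November, December, January).
173 ÷ 7 = 24 full weeks with remainder 5, so 24 more Tuesdays after the first → 25.

25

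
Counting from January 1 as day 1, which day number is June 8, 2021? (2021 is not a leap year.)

159

Days in months before June: 31 + 28 + 31 + 30 + 31 = 151.
Plus 8 days into June → day 159.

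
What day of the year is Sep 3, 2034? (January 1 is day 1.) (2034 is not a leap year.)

246

Days in months before Sep: 31 + 28 + 31 + 30 + 31 + 30 + 31 + 31 = 243.
Plus 3 days into Sep → day 246.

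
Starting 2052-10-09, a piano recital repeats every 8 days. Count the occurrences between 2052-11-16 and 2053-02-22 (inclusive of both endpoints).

Occurrences land 8·i days after 2052-10-09 for i = 0, 1, 2, …
2052-11-16 is 38 days after the start; 38 ÷ 8 = 4 remainder 6; since the remainder is 6, round up to i = 5. First occurrence in the window: #6 on 2052-11-18 (5×8 = 40 days in).
2053-02-22 is 136 days after the start; 136 ÷ 8 = 17 remainder 0. Last occurrence in the window: #18 on 2053-02-22.
Occurrences #6 through #18: 13 in total.

13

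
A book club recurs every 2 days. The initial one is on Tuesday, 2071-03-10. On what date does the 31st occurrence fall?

The 31st occurrence is 30 intervals after the first: 30 × 2 = 60 days after 2071-03-10.
March has 31 days — 21 days to the end of March leaves 39.
April has 30 days (9 left).
9 days into May → 2071-05-09.

2071-05-09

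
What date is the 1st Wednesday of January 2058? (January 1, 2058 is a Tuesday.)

January 2, 2058

January 2058 begins on a Tuesday, so the first Wednesday is January 2 (1 day later).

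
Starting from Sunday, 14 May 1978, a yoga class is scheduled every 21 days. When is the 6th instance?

27 August 1978

The 6th occurrence is 5 intervals after the first: 5 × 21 = 105 days after 14 May 1978.
May has 31 days — 17 days to the end of May leaves 88.
June has 30 days (58 left).
July has 31 days (27 left).
27 days into August → 27 August 1978.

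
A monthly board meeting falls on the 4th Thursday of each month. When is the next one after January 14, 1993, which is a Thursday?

January 28, 1993

January 1993 starts on a Friday; its first Thursday is the 7th, so the 4th Thursday is the 28th — January 28, 1993.
January 28, 1993 is after January 14, 1993, so that is the next one.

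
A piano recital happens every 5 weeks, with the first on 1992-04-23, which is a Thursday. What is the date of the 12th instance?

1993-05-13

The 12th occurrence is 11 intervals after the first: 11 × 35 = 385 days after 1992-04-23.
April has 30 days — 7 days to the end of April leaves 378.
May has 31 days (347 left).
June has 30 days (317 left).
July has 31 days (286 left).
August has 31 days (255 left).
September has 30 days (225 left).
October has 31 days (194 left).
November has 30 days (164 left).
December has 31 days (133 left).
January has 31 days (102 left).
February has 28 days (74 left).
March has 31 days (43 left).
April has 30 days (13 left).
13 days into May → 1993-05-13.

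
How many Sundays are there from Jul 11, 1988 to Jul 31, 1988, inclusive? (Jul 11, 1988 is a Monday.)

Jul 11, 1988 is a Monday; the first Sunday on or after it is Jul 17, 1988 (6 days later).
From Jul 17, 1988 to Jul 31, 1988 is 31 − 17 = 14 days.
14 ÷ 7 = 2 full weeks with remainder 0, so 2 more Sundays after the first → 3.

3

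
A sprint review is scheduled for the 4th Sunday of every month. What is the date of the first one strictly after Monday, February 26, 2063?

March 25, 2063

February 2063 starts on a Thursday; its first Sunday is the 4th, so the 4th Sunday is the 25th — February 25, 2063.
That is not after February 26, 2063, so look at March 2063.
March 2063 starts on a Thursday; its first Sunday is the 4th, so the 4th Sunday is the 25th — March 25, 2063.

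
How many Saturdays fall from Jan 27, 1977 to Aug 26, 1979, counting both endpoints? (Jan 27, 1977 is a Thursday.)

135

Jan 27, 1977 is a Thursday; the first Saturday on or after it is Jan 29, 1977 (2 days later).
From Jan 29, 1977 to Aug 26, 1979: 336 + 365 + 238 = 939 days (rest of 1977, 1978, to Aug 26, 1979 in 1979).
939 ÷ 7 = 134 full weeks with remainder 1, so 134 more Saturdays after the first → 135.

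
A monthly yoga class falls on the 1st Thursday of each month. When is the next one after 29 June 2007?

June 2007 starts on a Friday, so its 1st Thursday is 7 June 2007 (6 days in).
That is not after 29 June 2007, so look at July 2007.
July 2007 starts on a Sunday, so its 1st Thursday is 5 July 2007 (4 days in).

5 July 2007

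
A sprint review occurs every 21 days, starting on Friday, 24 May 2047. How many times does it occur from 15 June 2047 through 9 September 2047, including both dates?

Occurrences land 21·i days after 24 May 2047 for i = 0, 1, 2, …
15 June 2047 is 22 days after the start; 22 ÷ 21 = 1 remainder 1; since the remainder is 1, round up to i = 2. First occurrence in the window: #3 on 5 July 2047 (2×21 = 42 days in).
9 September 2047 is 108 days after the start; 108 ÷ 21 = 5 remainder 3. Last occurrence in the window: #6 on 6 September 2047.
Occurrences #3 through #6: 4 in total.

4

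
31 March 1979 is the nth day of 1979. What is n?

Days in months before March: 31 + 28 = 59.
Plus 31 days into March → day 90.

90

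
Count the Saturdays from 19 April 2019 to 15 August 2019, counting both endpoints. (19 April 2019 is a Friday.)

19 April 2019 is a Friday; the first Saturday on or after it is 20 April 2019 (1 day later).
From 20 April 2019 to 15 August 2019: 10 + 31 + 30 + 31 + 15 = 117 days (rest of April, May, June, July, August).
117 ÷ 7 = 16 full weeks with remainder 5, so 16 more Saturdays after the first → 17.

17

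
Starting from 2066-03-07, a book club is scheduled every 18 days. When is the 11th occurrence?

The 11th occurrence is 10 intervals after the first: 10 × 18 = 180 days after 2066-03-07.
March has 31 days — 24 days to the end of March leaves 156.
April has 30 days (126 left).
May has 31 days (95 left).
June has 30 days (65 left).
July has 31 days (34 left).
August has 31 days (3 left).
3 days into September → 2066-09-03.

2066-09-03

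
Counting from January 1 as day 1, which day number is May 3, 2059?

Days in months before May: 31 + 28 + 31 + 30 = 120.
Plus 3 days into May → day 123.

123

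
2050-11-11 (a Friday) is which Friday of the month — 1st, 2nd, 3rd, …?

2nd

Day 11 falls in week ⌈11/7⌉ of the month.
Days 1–7 hold the 1st Friday, 8–14 the 2nd, 15–21 the 3rd, 22–28 the 4th, 29–31 the 5th.
11 is in the range for the 2nd.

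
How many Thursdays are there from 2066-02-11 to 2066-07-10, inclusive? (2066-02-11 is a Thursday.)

2066-02-11 is a Thursday; the first Thursday on or after it is 2066-02-11.
From 2066-02-11 to 2066-07-10: 17 + 31 + 30 + 31 + 30 + 10 = 149 days (rest of February, March, April, May, June, July).
149 ÷ 7 = 21 full weeks with remainder 2, so 21 more Thursdays after the first → 22.

22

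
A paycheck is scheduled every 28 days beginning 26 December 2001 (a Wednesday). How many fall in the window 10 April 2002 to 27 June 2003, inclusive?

Occurrences land 28·i days after 26 December 2001 for i = 0, 1, 2, …
10 April 2002 is 105 days after the start; 105 ÷ 28 = 3 remainder 21; since the remainder is 21, round up to i = 4. First occurrence in the window: #5 on 17 April 2002 (4×28 = 112 days in).
27 June 2003 is 548 days after the start; 548 ÷ 28 = 19 remainder 16. Last occurrence in the window: #20 on 11 June 2003.
Occurrences #5 through #20: 16 in total.

16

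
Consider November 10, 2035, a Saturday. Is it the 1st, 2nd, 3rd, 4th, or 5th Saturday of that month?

2nd

Day 10 falls in week ⌈10/7⌉ of the month.
Days 1–7 hold the 1st Saturday, 8–14 the 2nd, 15–21 the 3rd, 22–28 the 4th, 29–31 the 5th.
10 is in the range for the 2nd.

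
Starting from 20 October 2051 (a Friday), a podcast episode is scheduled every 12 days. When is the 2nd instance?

1 November 2051

The 2nd occurrence is 1 interval after the first: 1 × 12 = 12 days after 20 October 2051.
October has 31 days — 11 days to the end of October leaves 1.
1 day into November → 1 November 2051.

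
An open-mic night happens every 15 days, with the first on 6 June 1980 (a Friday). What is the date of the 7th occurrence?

The 7th occurrence is 6 intervals after the first: 6 × 15 = 90 days after 6 June 1980.
June has 30 days — 24 days to the end of June leaves 66.
July has 31 days (35 left).
August has 31 days (4 left).
4 days into September → 4 September 1980.

4 September 1980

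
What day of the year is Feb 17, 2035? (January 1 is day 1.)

Days in months before Feb: 31 = 31.
Plus 17 days into Feb → day 48.

48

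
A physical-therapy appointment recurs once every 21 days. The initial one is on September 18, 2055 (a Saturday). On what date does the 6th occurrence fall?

January 1, 2056

The 6th occurrence is 5 intervals after the first: 5 × 21 = 105 days after September 18, 2055.
September has 30 days — 12 days to the end of September leaves 93.
October has 31 days (62 left).
November has 30 days (32 left).
December has 31 days (1 left).
1 day into January → January 1, 2056.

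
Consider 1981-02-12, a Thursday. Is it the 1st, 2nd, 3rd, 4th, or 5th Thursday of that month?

Day 12 falls in week ⌈12/7⌉ of the month.
Days 1–7 hold the 1st Thursday, 8–14 the 2nd, 15–21 the 3rd, 22–28 the 4th, 29–31 the 5th.
12 is in the range for the 2nd.

2nd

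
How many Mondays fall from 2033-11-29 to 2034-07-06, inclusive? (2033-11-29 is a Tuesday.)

2033-11-29 is a Tuesday; the first Monday on or after it is 2033-12-05 (6 days later).
From 2033-12-05 to 2034-07-06: 26 + 31 + 28 + 31 + 30 + 31 + 30 + 6 = 213 days (rest of December, January, February, March, April, May, June, July).
213 ÷ 7 = 30 full weeks with remainder 3, so 30 more Mondays after the first → 31.

31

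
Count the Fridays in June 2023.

1 June 2023 is a Thursday; the first Friday on or after it is 2 June 2023 (1 day later).
From 2 June 2023 to 30 June 2023 is 30 − 2 = 28 days.
28 ÷ 7 = 4 full weeks with remainder 0, so 4 more Fridays after the first → 5.

5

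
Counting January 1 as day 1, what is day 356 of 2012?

January has 31 days (356 − 31 = 325 remain).
February has 29 days (325 − 29 = 296 remain).
March has 31 days (296 − 31 = 265 remain).
April has 30 days (265 − 30 = 235 remain).
May has 31 days (235 − 31 = 204 remain).
June has 30 days (204 − 30 = 174 remain).
July has 31 days (174 − 31 = 143 remain).
August has 31 days (143 − 31 = 112 remain).
September has 30 days (112 − 30 = 82 remain).
October has 31 days (82 − 31 = 51 remain).
November has 30 days (51 − 30 = 21 remain).
21 into December → December 21.

2012-12-21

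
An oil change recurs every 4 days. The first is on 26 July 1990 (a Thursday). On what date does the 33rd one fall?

1 December 1990

The 33rd occurrence is 32 intervals after the first: 32 × 4 = 128 days after 26 July 1990.
July has 31 days — 5 days to the end of July leaves 123.
August has 31 days (92 left).
September has 30 days (62 left).
October has 31 days (31 left).
November has 30 days (1 left).
1 day into December → 1 December 1990.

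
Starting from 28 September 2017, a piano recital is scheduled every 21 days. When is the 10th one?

The 10th occurrence is 9 intervals after the first: 9 × 21 = 189 days after 28 September 2017.
September has 30 days — 2 days to the end of September leaves 187.
October has 31 days (156 left).
November has 30 days (126 left).
December has 31 days (95 left).
January has 31 days (64 left).
February has 28 days (36 left).
March has 31 days (5 left).
5 days into April → 5 April 2018.

5 April 2018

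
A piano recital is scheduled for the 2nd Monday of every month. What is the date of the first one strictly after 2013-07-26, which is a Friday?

2013-08-12

July 2013 starts on a Monday; its first Monday is the 1st, so the 2nd Monday is the 8th — 2013-07-08.
That is not after 2013-07-26, so look at August 2013.
August 2013 starts on a Thursday; its first Monday is the 5th, so the 2nd Monday is the 12th — 2013-08-12.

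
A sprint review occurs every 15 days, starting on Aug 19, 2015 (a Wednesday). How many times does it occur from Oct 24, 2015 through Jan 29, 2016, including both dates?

6

Occurrences land 15·i days after Aug 19, 2015 for i = 0, 1, 2, …
Oct 24, 2015 is 66 days after the start; 66 ÷ 15 = 4 remainder 6; since the remainder is 6, round up to i = 5. First occurrence in the window: #6 on Nov 2, 2015 (5×15 = 75 days in).
Jan 29, 2016 is 163 days after the start; 163 ÷ 15 = 10 remainder 13. Last occurrence in the window: #11 on Jan 16, 2016.
Occurrences #6 through #11: 6 in total.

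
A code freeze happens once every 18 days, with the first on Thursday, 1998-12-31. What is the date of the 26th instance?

2000-03-25

The 26th occurrence is 25 intervals after the first: 25 × 18 = 450 days after 1998-12-31.
December has 31 days — 0 days to the end of December leaves 450.
1999 has 365 days (85 left).
January has 31 days (54 left).
February has 29 days (25 left).
25 days into March → 2000-03-25.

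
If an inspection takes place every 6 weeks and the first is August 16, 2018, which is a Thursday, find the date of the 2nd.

September 27, 2018

The 2nd occurrence is 1 interval after the first: 1 × 42 = 42 days after August 16, 2018.
August has 31 days — 15 days to the end of August leaves 27.
27 days into September → September 27, 2018.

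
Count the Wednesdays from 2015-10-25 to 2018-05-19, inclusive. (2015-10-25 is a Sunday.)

2015-10-25 is a Sunday; the first Wednesday on or after it is 2015-10-28 (3 days later).
From 2015-10-28 to 2018-05-19: 64 + 366 + 365 + 139 = 934 days (rest of 2015, 2016, 2017, to 2018-05-19 in 2018).
934 ÷ 7 = 133 full weeks with remainder 3, so 133 more Wednesdays after the first → 134.

134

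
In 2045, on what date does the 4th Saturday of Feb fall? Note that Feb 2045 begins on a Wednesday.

Feb 2045 begins on a Wednesday, so the first Saturday is Feb 4 (3 days later).
The 4th Saturday is 3 weeks later: 4 + 21 = 25.

Feb 25, 2045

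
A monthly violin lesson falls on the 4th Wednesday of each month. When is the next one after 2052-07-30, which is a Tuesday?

July 2052 starts on a Monday; its first Wednesday is the 3rd, so the 4th Wednesday is the 24th — 2052-07-24.
That is not after 2052-07-30, so look at August 2052.
August 2052 starts on a Thursday; its first Wednesday is the 7th, so the 4th Wednesday is the 28th — 2052-08-28.

2052-08-28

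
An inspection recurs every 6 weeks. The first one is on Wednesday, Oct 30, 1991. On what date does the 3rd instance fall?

The 3rd occurrence is 2 intervals after the first: 2 × 42 = 84 days after Oct 30, 1991.
Oct has 31 days — 1 day to the end of Oct leaves 83.
Nov has 30 days (53 left).
Dec has 31 days (22 left).
22 days into Jan → Jan 22, 1992.

Jan 22, 1992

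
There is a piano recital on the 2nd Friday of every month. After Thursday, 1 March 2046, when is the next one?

March 2046 starts on a Thursday; its first Friday is the 2nd, so the 2nd Friday is the 9th — 9 March 2046.
9 March 2046 is after 1 March 2046, so that is the next one.

9 March 2046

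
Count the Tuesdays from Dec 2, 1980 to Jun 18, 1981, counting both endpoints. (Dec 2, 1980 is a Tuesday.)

Dec 2, 1980 is a Tuesday; the first Tuesday on or after it is Dec 2, 1980.
From Dec 2, 1980 to Jun 18, 1981: 29 + 31 + 28 + 31 + 30 + 31 + 18 = 198 days (rest of Dec, Jan, Feb, Mar, Apr, May, Jun).
198 ÷ 7 = 28 full weeks with remainder 2, so 28 more Tuesdays after the first → 29.

29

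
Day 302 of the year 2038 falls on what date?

29 October 2038

January has 31 days (302 − 31 = 271 remain).
February has 28 days (271 − 28 = 243 remain).
March has 31 days (243 − 31 = 212 remain).
April has 30 days (212 − 30 = 182 remain).
May has 31 days (182 − 31 = 151 remain).
June has 30 days (151 − 30 = 121 remain).
July has 31 days (121 − 31 = 90 remain).
August has 31 days (90 − 31 = 59 remain).
September has 30 days (59 − 30 = 29 remain).
29 into October → October 29.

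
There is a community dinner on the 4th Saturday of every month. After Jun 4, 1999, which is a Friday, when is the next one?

Jun 26, 1999

Jun 1999 starts on a Tuesday; its first Saturday is the 5th, so the 4th Saturday is the 26th — Jun 26, 1999.
Jun 26, 1999 is after Jun 4, 1999, so that is the next one.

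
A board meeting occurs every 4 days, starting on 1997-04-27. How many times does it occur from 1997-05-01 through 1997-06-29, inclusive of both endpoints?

Occurrences land 4·i days after 1997-04-27 for i = 0, 1, 2, …
1997-05-01 is 4 days after the start; 4 ÷ 4 = 1 remainder 0. First occurrence in the window: #2 on 1997-05-01 (1×4 = 4 days in).
1997-06-29 is 63 days after the start; 63 ÷ 4 = 15 remainder 3. Last occurrence in the window: #16 on 1997-06-26.
Occurrences #2 through #16: 15 in total.

15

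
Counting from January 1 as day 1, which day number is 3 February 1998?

34

Days in months before February: 31 = 31.
Plus 3 days into February → day 34.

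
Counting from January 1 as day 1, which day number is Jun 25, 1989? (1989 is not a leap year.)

176

Days in months before Jun: 31 + 28 + 31 + 30 + 31 = 151.
Plus 25 days into Jun → day 176.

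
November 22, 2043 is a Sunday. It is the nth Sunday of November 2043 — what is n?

4th

Day 22 falls in week ⌈22/7⌉ of the month.
Days 1–7 hold the 1st Sunday, 8–14 the 2nd, 15–21 the 3rd, 22–28 the 4th, 29–31 the 5th.
22 is in the range for the 4th.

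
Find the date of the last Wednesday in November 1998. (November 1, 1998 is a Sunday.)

November 1998 begins on a Sunday, so the first Wednesday is November 4 (3 days later).
November 1998 has 30 days. Adding weeks: 4, 11, 18, 25 — the last one ≤ 30 is the 25th.

November 25, 1998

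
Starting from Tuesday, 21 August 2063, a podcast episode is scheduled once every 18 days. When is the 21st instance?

15 August 2064

The 21st occurrence is 20 intervals after the first: 20 × 18 = 360 days after 21 August 2063.
August has 31 days — 10 days to the end of August leaves 350.
September has 30 days (320 left).
October has 31 days (289 left).
November has 30 days (259 left).
December has 31 days (228 left).
January has 31 days (197 left).
February has 29 days (168 left).
March has 31 days (137 left).
April has 30 days (107 left).
May has 31 days (76 left).
June has 30 days (46 left).
July has 31 days (15 left).
15 days into August → 15 August 2064.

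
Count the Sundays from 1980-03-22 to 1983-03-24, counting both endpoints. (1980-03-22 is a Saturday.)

1980-03-22 is a Saturday; the first Sunday on or after it is 1980-03-23 (1 day later).
From 1980-03-23 to 1983-03-24: 283 + 365 + 365 + 83 = 1096 days (rest of 1980, 1981, 1982, to 1983-03-24 in 1983).
1096 ÷ 7 = 156 full weeks with remainder 4, so 156 more Sundays after the first → 157.

157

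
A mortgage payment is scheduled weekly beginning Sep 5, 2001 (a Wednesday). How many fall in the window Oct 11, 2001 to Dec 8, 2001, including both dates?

8

Occurrences land 7·i days after Sep 5, 2001 for i = 0, 1, 2, …
Oct 11, 2001 is 36 days after the start; 36 ÷ 7 = 5 remainder 1; since the remainder is 1, round up to i = 6. First occurrence in the window: #7 on Oct 17, 2001 (6×7 = 42 days in).
Dec 8, 2001 is 94 days after the start; 94 ÷ 7 = 13 remainder 3. Last occurrence in the window: #14 on Dec 5, 2001.
Occurrences #7 through #14: 8 in total.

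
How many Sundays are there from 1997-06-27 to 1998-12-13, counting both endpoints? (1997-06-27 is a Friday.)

1997-06-27 is a Friday; the first Sunday on or after it is 1997-06-29 (2 days later).
From 1997-06-29 to 1998-12-13: 185 + 347 = 532 days (rest of 1997, to 1998-12-13 in 1998).
532 ÷ 7 = 76 full weeks with remainder 0, so 76 more Sundays after the first → 77.

77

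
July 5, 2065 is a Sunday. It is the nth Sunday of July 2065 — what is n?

1st

Day 5 falls in week ⌈5/7⌉ of the month.
Days 1–7 hold the 1st Sunday, 8–14 the 2nd, 15–21 the 3rd, 22–28 the 4th, 29–31 the 5th.
5 is in the range for the 1st.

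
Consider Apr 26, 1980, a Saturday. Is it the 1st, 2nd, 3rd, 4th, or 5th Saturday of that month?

4th

Day 26 falls in week ⌈26/7⌉ of the month.
Days 1–7 hold the 1st Saturday, 8–14 the 2nd, 15–21 the 3rd, 22–28 the 4th, 29–31 the 5th.
26 is in the range for the 4th.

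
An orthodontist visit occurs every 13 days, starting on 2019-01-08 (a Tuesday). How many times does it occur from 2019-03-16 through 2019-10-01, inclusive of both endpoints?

Occurrences land 13·i days after 2019-01-08 for i = 0, 1, 2, …
2019-03-16 is 67 days after the start; 67 ÷ 13 = 5 remainder 2; since the remainder is 2, round up to i = 6. First occurrence in the window: #7 on 2019-03-27 (6×13 = 78 days in).
2019-10-01 is 266 days after the start; 266 ÷ 13 = 20 remainder 6. Last occurrence in the window: #21 on 2019-09-25.
Occurrences #7 through #21: 15 in total.

15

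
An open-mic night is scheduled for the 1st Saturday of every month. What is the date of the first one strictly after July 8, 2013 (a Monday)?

July 2013 starts on a Monday, so its 1st Saturday is July 6, 2013 (5 days in).
That is not after July 8, 2013, so look at August 2013.
August 2013 starts on a Thursday, so its 1st Saturday is August 3, 2013 (2 days in).

August 3, 2013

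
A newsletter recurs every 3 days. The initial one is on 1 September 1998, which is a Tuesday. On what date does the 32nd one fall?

3 December 1998

The 32nd occurrence is 31 intervals after the first: 31 × 3 = 93 days after 1 September 1998.
September has 30 days — 29 days to the end of September leaves 64.
October has 31 days (33 left).
November has 30 days (3 left).
3 days into December → 3 December 1998.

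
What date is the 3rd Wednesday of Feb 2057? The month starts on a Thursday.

Feb 21, 2057

Feb 2057 begins on a Thursday, so the first Wednesday is Feb 7 (6 days later).
The 3rd Wednesday is 2 weeks later: 7 + 14 = 21.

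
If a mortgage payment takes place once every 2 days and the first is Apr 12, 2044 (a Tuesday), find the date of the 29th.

The 29th occurrence is 28 intervals after the first: 28 × 2 = 56 days after Apr 12, 2044.
Apr has 30 days — 18 days to the end of Apr leaves 38.
May has 31 days (7 left).
7 days into Jun → Jun 7, 2044.

Jun 7, 2044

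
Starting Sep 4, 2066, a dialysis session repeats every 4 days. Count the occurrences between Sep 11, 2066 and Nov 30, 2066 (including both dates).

20

Occurrences land 4·i days after Sep 4, 2066 for i = 0, 1, 2, …
Sep 11, 2066 is 7 days after the start; 7 ÷ 4 = 1 remainder 3; since the remainder is 3, round up to i = 2. First occurrence in the window: #3 on Sep 12, 2066 (2×4 = 8 days in).
Nov 30, 2066 is 87 days after the start; 87 ÷ 4 = 21 remainder 3. Last occurrence in the window: #22 on Nov 27, 2066.
Occurrences #3 through #22: 20 in total.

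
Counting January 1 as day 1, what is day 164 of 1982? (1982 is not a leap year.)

Jun 13, 1982

Jan has 31 days (164 − 31 = 133 remain).
Feb has 28 days (133 − 28 = 105 remain).
Mar has 31 days (105 − 31 = 74 remain).
Apr has 30 days (74 − 30 = 44 remain).
May has 31 days (44 − 31 = 13 remain).
13 into Jun → Jun 13.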